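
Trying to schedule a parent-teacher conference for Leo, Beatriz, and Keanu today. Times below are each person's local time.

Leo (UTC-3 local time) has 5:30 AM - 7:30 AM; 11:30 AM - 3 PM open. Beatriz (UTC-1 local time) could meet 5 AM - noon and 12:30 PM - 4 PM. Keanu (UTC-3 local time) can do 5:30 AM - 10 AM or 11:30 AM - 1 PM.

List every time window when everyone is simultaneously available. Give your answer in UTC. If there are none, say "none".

Leo in UTC: 08:30-10:30, 14:30-18:00 (add 3h to convert from UTC-3).
Beatriz in UTC: 06:00-13:00, 13:30-17:00 (add 1h to convert from UTC-1).
Keanu in UTC: 08:30-13:00, 14:30-16:00 (add 3h to convert from UTC-3).
Leo ∩ Beatriz: 08:30-10:30, 14:30-17:00.
Leo ∩ Beatriz ∩ Keanu: 08:30-10:30, 14:30-16:00.
Those are the intersection windows.

08:30-10:30, 14:30-16:00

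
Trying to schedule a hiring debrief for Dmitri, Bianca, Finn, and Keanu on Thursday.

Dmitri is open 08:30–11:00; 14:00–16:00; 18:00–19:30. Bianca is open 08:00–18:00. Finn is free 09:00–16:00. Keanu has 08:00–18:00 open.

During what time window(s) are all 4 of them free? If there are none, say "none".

Dmitri ∩ Bianca: 08:30-11:00, 14:00-16:00.
Dmitri ∩ Bianca ∩ Finn: 09:00-11:00, 14:00-16:00.
Dmitri ∩ Bianca ∩ Finn ∩ Keanu: 09:00-11:00, 14:00-16:00.
So the common availability across everyone is 09:00-11:00, 14:00-16:00.

09:00-11:00, 14:00-16:00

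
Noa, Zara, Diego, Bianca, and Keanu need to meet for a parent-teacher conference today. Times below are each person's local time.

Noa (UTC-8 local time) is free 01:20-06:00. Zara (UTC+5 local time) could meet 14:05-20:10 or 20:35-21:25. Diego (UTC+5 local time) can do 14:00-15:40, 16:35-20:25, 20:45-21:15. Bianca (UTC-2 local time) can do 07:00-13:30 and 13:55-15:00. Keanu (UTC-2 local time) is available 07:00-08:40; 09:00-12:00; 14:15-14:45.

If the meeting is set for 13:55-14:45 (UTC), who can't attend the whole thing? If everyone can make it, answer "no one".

Noa in UTC: 09:20-14:00 (add 8h to convert from UTC-8).
Zara in UTC: 09:05-15:10, 15:35-16:25 (subtract 5h to convert from UTC+5).
Diego in UTC: 09:00-10:40, 11:35-15:25, 15:45-16:15 (subtract 5h to convert from UTC+5).
Bianca in UTC: 09:00-15:30, 15:55-17:00 (add 2h to convert from UTC-2).
Keanu in UTC: 09:00-10:40, 11:00-14:00, 16:15-16:45 (add 2h to convert from UTC-2).
Noa: not fully free for 13:55-14:45. Zara: free for 13:55-14:45. Diego: free for 13:55-14:45. Bianca: free for 13:55-14:45. Keanu: not fully free for 13:55-14:45.

Keanu, Noa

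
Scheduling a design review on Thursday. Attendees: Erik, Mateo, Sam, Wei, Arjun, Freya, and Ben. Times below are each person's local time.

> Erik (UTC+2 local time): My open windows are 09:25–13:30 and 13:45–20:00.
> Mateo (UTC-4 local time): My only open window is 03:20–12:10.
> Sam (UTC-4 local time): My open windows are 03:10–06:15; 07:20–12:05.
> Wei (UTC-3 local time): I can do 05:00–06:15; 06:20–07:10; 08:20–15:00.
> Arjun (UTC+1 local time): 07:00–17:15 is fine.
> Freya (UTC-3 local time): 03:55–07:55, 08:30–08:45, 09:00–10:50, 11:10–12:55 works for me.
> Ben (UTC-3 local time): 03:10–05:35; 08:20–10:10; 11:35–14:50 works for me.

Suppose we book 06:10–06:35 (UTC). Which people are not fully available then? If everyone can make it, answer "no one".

Erik in UTC: 07:25-11:30, 11:45-18:00 (subtract 2h to convert from UTC+2).
Mateo in UTC: 07:20-16:10 (add 4h to convert from UTC-4).
Sam in UTC: 07:10-10:15, 11:20-16:05 (add 4h to convert from UTC-4).
Wei in UTC: 08:00-09:15, 09:20-10:10, 11:20-18:00 (add 3h to convert from UTC-3).
Arjun in UTC: 06:00-16:15 (subtract 1h to convert from UTC+1).
Freya in UTC: 06:55-10:55, 11:30-11:45, 12:00-13:50, 14:10-15:55 (add 3h to convert from UTC-3).
Ben in UTC: 06:10-08:35, 11:20-13:10, 14:35-17:50 (add 3h to convert from UTC-3).
Erik: not fully free for 06:10-06:35. Mateo: not fully free for 06:10-06:35. Sam: not fully free for 06:10-06:35. Wei: not fully free for 06:10-06:35. Arjun: free for 06:10-06:35. Freya: not fully free for 06:10-06:35. Ben: free for 06:10-06:35.

Erik, Freya, Mateo, Sam, Wei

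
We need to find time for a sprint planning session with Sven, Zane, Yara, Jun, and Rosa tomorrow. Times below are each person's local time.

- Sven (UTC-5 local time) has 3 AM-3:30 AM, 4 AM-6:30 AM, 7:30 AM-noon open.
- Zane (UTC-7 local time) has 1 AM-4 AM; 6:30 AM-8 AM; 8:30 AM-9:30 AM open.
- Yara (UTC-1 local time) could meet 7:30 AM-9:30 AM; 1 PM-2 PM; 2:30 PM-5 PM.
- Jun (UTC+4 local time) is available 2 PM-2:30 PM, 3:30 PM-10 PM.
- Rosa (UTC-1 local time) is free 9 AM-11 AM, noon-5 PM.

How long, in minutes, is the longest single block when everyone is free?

60

Sven in UTC: 08:00-08:30, 09:00-11:30, 12:30-17:00 (add 5h to convert from UTC-5).
Zane in UTC: 08:00-11:00, 13:30-15:00, 15:30-16:30 (add 7h to convert from UTC-7).
Yara in UTC: 08:30-10:30, 14:00-15:00, 15:30-18:00 (add 1h to convert from UTC-1).
Jun in UTC: 10:00-10:30, 11:30-18:00 (subtract 4h to convert from UTC+4).
Rosa in UTC: 10:00-12:00, 13:00-18:00 (add 1h to convert from UTC-1).
Sven ∩ Zane: 08:00-08:30, 09:00-11:00, 13:30-15:00, 15:30-16:30.
Sven ∩ Zane ∩ Yara: 09:00-10:30, 14:00-15:00, 15:30-16:30.
Sven ∩ Zane ∩ Yara ∩ Jun: 10:00-10:30, 14:00-15:00, 15:30-16:30.
Sven ∩ Zane ∩ Yara ∩ Jun ∩ Rosa: 10:00-10:30, 14:00-15:00, 15:30-16:30.
Those are the intersection windows.
The longest is 14:00-15:00 at 60 minutes.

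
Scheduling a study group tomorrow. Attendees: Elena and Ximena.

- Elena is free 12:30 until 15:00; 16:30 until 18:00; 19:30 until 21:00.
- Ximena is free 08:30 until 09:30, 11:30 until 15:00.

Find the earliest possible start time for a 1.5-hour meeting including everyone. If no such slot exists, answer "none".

Elena ∩ Ximena: 12:30-15:00.
So the common availability across everyone is 12:30-15:00.
The first common window of at least 90 minutes is 12:30-15:00, so the earliest start is 12:30.

12:30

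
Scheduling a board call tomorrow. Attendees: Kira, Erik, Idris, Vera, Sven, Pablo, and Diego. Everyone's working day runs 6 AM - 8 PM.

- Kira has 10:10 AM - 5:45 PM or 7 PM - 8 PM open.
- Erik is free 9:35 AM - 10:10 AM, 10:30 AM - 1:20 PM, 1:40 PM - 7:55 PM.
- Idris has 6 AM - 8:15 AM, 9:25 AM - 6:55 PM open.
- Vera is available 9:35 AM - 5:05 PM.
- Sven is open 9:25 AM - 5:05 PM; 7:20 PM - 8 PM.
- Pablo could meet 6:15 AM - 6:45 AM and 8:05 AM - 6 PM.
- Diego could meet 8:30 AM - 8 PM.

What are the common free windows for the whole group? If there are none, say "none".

10:30-13:20, 13:40-17:05

Kira ∩ Erik: 10:30-13:20, 13:40-17:45, 19:00-19:55.
Kira ∩ Erik ∩ Idris: 10:30-13:20, 13:40-17:45.
Kira ∩ Erik ∩ Idris ∩ Vera: 10:30-13:20, 13:40-17:05.
Kira ∩ Erik ∩ Idris ∩ Vera ∩ Sven: 10:30-13:20, 13:40-17:05.
Kira ∩ Erik ∩ Idris ∩ Vera ∩ Sven ∩ Pablo: 10:30-13:20, 13:40-17:05.
Kira ∩ Erik ∩ Idris ∩ Vera ∩ Sven ∩ Pablo ∩ Diego: 10:30-13:20, 13:40-17:05.
So the common availability across everyone is 10:30-13:20, 13:40-17:05.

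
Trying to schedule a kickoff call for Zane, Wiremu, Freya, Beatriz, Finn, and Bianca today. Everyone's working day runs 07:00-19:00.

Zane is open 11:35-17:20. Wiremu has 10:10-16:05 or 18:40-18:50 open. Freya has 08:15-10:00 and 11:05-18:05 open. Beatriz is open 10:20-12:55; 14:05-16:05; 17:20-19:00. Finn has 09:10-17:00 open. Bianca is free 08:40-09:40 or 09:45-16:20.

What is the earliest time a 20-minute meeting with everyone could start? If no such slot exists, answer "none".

Zane ∩ Wiremu: 11:35-16:05.
Zane ∩ Wiremu ∩ Freya: 11:35-16:05.
Zane ∩ Wiremu ∩ Freya ∩ Beatriz: 11:35-12:55, 14:05-16:05.
Zane ∩ Wiremu ∩ Freya ∩ Beatriz ∩ Finn: 11:35-12:55, 14:05-16:05.
Zane ∩ Wiremu ∩ Freya ∩ Beatriz ∩ Finn ∩ Bianca: 11:35-12:55, 14:05-16:05.
The first common window of at least 20 minutes is 11:35-12:55, so the earliest start is 11:35.

11:35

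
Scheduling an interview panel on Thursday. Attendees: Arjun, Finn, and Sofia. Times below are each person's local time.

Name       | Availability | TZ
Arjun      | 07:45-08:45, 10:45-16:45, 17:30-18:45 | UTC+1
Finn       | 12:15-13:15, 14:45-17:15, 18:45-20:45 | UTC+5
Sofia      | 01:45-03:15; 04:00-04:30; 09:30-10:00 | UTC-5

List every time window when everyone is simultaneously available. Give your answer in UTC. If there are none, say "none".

Arjun in UTC: 06:45-07:45, 09:45-15:45, 16:30-17:45 (subtract 1h to convert from UTC+1).
Finn in UTC: 07:15-08:15, 09:45-12:15, 13:45-15:45 (subtract 5h to convert from UTC+5).
Sofia in UTC: 06:45-08:15, 09:00-09:30, 14:30-15:00 (add 5h to convert from UTC-5).
Arjun ∩ Finn: 07:15-07:45, 09:45-12:15, 13:45-15:45.
Arjun ∩ Finn ∩ Sofia: 07:15-07:45, 14:30-15:00.
Those are the intersection windows.

07:15-07:45, 14:30-15:00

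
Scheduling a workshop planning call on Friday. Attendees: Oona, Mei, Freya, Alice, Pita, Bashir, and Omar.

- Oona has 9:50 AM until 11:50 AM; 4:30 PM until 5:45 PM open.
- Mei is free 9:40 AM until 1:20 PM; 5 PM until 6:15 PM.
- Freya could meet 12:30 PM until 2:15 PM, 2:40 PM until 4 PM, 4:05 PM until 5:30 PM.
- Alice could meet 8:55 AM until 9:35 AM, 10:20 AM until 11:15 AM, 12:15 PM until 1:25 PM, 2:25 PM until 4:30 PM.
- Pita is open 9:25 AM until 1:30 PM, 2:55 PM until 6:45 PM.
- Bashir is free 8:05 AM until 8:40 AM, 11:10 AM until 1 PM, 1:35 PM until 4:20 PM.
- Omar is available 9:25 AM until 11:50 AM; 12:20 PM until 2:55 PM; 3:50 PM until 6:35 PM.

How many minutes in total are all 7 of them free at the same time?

0

Oona ∩ Mei: 09:50-11:50, 17:00-17:45.
Oona ∩ Mei ∩ Freya: 17:00-17:30.
Oona ∩ Mei ∩ Freya ∩ Alice: ∅.
Oona ∩ Mei ∩ Freya ∩ Alice ∩ Pita: ∅.
Oona ∩ Mei ∩ Freya ∩ Alice ∩ Pita ∩ Bashir: ∅.
Oona ∩ Mei ∩ Freya ∩ Alice ∩ Pita ∩ Bashir ∩ Omar: ∅.
There is no time when everyone is free.
There is no common window, so the total is 0 minutes.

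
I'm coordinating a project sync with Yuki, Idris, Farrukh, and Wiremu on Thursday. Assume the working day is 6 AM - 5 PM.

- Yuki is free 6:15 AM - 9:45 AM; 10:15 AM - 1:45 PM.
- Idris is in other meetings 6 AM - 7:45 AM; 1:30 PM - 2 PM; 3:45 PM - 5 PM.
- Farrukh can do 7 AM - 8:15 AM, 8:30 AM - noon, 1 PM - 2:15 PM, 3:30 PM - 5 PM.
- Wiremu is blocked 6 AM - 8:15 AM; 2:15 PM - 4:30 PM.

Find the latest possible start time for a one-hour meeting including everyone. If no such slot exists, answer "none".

11:00

Yuki free: 06:15-09:45, 10:15-13:45.
Idris free: 07:45-13:30, 14:00-15:45 (invert busy blocks within the working day).
Farrukh free: 07:00-08:15, 08:30-12:00, 13:00-14:15, 15:30-17:00.
Wiremu free: 08:15-14:15, 16:30-17:00 (invert busy blocks within the working day).
Yuki ∩ Idris: 07:45-09:45, 10:15-13:30.
Yuki ∩ Idris ∩ Farrukh: 07:45-08:15, 08:30-09:45, 10:15-12:00, 13:00-13:30.
Yuki ∩ Idris ∩ Farrukh ∩ Wiremu: 08:30-09:45, 10:15-12:00, 13:00-13:30.
The last common window of at least 60 minutes is 10:15-12:00; a 60-minute meeting can start as late as 11:00 and still end by 12:00.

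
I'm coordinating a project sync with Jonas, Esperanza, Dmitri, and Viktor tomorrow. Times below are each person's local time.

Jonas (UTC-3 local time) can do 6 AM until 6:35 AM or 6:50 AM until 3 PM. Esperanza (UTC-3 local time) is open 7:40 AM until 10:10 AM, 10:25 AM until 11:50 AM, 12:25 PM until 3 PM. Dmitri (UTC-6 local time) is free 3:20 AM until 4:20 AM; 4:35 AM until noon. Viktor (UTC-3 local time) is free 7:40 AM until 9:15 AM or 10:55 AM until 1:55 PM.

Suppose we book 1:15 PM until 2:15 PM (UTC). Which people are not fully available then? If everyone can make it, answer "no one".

Esperanza, Viktor

Jonas in UTC: 09:00-09:35, 09:50-18:00 (add 3h to convert from UTC-3).
Esperanza in UTC: 10:40-13:10, 13:25-14:50, 15:25-18:00 (add 3h to convert from UTC-3).
Dmitri in UTC: 09:20-10:20, 10:35-18:00 (add 6h to convert from UTC-6).
Viktor in UTC: 10:40-12:15, 13:55-16:55 (add 3h to convert from UTC-3).
Jonas: free for 13:15-14:15. Esperanza: not fully free for 13:15-14:15. Dmitri: free for 13:15-14:15. Viktor: not fully free for 13:15-14:15.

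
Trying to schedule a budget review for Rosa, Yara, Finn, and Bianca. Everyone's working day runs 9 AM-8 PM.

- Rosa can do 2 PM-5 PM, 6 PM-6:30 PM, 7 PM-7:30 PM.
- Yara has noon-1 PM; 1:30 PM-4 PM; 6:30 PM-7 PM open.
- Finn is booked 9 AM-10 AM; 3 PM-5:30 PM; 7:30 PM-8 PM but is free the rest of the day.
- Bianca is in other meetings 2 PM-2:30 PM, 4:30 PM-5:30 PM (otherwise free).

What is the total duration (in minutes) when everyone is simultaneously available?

30

Rosa free: 14:00-17:00, 18:00-18:30, 19:00-19:30.
Yara free: 12:00-13:00, 13:30-16:00, 18:30-19:00.
Finn free: 10:00-15:00, 17:30-19:30 (invert busy blocks within the working day).
Bianca free: 09:00-14:00, 14:30-16:30, 17:30-20:00 (invert busy blocks within the working day).
Rosa ∩ Yara: 14:00-16:00.
Rosa ∩ Yara ∩ Finn: 14:00-15:00.
Rosa ∩ Yara ∩ Finn ∩ Bianca: 14:30-15:00.
So the common availability across everyone is 14:30-15:00.
That's a single block of 30 minutes.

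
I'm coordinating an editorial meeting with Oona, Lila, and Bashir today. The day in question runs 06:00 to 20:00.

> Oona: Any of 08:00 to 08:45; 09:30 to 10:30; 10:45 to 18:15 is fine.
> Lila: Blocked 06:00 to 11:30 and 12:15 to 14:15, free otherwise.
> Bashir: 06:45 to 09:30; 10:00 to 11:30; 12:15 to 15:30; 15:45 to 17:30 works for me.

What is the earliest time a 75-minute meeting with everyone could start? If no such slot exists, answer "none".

Oona free: 08:00-08:45, 09:30-10:30, 10:45-18:15.
Lila free: 11:30-12:15, 14:15-20:00 (invert busy blocks within the working day).
Bashir free: 06:45-09:30, 10:00-11:30, 12:15-15:30, 15:45-17:30.
Oona ∩ Lila: 11:30-12:15, 14:15-18:15.
Oona ∩ Lila ∩ Bashir: 14:15-15:30, 15:45-17:30.
The first common window of at least 75 minutes is 14:15-15:30, so the earliest start is 14:15.

14:15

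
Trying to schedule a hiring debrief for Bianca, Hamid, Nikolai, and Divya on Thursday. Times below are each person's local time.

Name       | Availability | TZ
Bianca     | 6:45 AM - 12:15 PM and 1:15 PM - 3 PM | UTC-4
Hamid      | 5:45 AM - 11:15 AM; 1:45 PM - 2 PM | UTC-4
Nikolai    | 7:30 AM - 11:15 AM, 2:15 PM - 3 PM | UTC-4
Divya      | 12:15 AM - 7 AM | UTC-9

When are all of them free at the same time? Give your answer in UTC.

Bianca in UTC: 10:45-16:15, 17:15-19:00 (add 4h to convert from UTC-4).
Hamid in UTC: 09:45-15:15, 17:45-18:00 (add 4h to convert from UTC-4).
Nikolai in UTC: 11:30-15:15, 18:15-19:00 (add 4h to convert from UTC-4).
Divya in UTC: 09:15-16:00 (add 9h to convert from UTC-9).
Bianca ∩ Hamid: 10:45-15:15, 17:45-18:00.
Bianca ∩ Hamid ∩ Nikolai: 11:30-15:15.
Bianca ∩ Hamid ∩ Nikolai ∩ Divya: 11:30-15:15.

11:30-15:15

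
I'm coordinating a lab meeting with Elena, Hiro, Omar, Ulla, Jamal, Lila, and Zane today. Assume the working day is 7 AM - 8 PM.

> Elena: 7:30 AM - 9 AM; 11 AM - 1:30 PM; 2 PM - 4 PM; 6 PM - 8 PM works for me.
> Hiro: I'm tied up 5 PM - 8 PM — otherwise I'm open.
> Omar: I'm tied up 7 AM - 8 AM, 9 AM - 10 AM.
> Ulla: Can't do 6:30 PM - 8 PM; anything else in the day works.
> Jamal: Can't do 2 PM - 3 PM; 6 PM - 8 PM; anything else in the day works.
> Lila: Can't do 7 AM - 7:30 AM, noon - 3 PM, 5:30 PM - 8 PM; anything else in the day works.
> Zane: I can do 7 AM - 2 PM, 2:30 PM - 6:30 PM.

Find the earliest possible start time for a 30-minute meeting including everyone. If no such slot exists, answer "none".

Elena free: 07:30-09:00, 11:00-13:30, 14:00-16:00, 18:00-20:00.
Hiro free: 07:00-17:00 (invert busy blocks within the working day).
Omar free: 08:00-09:00, 10:00-20:00 (invert busy blocks within the working day).
Ulla free: 07:00-18:30 (invert busy blocks within the working day).
Jamal free: 07:00-14:00, 15:00-18:00 (invert busy blocks within the working day).
Lila free: 07:30-12:00, 15:00-17:30 (invert busy blocks within the working day).
Zane free: 07:00-14:00, 14:30-18:30.
Elena ∩ Hiro: 07:30-09:00, 11:00-13:30, 14:00-16:00.
Elena ∩ Hiro ∩ Omar: 08:00-09:00, 11:00-13:30, 14:00-16:00.
Elena ∩ Hiro ∩ Omar ∩ Ulla: 08:00-09:00, 11:00-13:30, 14:00-16:00.
Elena ∩ Hiro ∩ Omar ∩ Ulla ∩ Jamal: 08:00-09:00, 11:00-13:30, 15:00-16:00.
Elena ∩ Hiro ∩ Omar ∩ Ulla ∩ Jamal ∩ Lila: 08:00-09:00, 11:00-12:00, 15:00-16:00.
Elena ∩ Hiro ∩ Omar ∩ Ulla ∩ Jamal ∩ Lila ∩ Zane: 08:00-09:00, 11:00-12:00, 15:00-16:00.
The first common window of at least 30 minutes is 08:00-09:00, so the earliest start is 08:00.

08:00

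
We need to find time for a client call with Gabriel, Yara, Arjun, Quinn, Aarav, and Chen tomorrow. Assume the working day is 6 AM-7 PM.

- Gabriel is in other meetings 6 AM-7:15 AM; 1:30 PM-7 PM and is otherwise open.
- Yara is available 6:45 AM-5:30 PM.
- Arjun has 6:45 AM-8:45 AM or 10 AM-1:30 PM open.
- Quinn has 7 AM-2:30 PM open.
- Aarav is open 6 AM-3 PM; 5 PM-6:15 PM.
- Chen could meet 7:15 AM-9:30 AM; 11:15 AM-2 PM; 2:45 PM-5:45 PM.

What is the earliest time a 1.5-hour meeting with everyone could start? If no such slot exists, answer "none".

07:15

Gabriel free: 07:15-13:30 (invert busy blocks within the working day).
Yara free: 06:45-17:30.
Arjun free: 06:45-08:45, 10:00-13:30.
Quinn free: 07:00-14:30.
Aarav free: 06:00-15:00, 17:00-18:15.
Chen free: 07:15-09:30, 11:15-14:00, 14:45-17:45.
Gabriel ∩ Yara: 07:15-13:30.
Gabriel ∩ Yara ∩ Arjun: 07:15-08:45, 10:00-13:30.
Gabriel ∩ Yara ∩ Arjun ∩ Quinn: 07:15-08:45, 10:00-13:30.
Gabriel ∩ Yara ∩ Arjun ∩ Quinn ∩ Aarav: 07:15-08:45, 10:00-13:30.
Gabriel ∩ Yara ∩ Arjun ∩ Quinn ∩ Aarav ∩ Chen: 07:15-08:45, 11:15-13:30.
Those are the intersection windows.
The first common window of at least 90 minutes is 07:15-08:45, so the earliest start is 07:15.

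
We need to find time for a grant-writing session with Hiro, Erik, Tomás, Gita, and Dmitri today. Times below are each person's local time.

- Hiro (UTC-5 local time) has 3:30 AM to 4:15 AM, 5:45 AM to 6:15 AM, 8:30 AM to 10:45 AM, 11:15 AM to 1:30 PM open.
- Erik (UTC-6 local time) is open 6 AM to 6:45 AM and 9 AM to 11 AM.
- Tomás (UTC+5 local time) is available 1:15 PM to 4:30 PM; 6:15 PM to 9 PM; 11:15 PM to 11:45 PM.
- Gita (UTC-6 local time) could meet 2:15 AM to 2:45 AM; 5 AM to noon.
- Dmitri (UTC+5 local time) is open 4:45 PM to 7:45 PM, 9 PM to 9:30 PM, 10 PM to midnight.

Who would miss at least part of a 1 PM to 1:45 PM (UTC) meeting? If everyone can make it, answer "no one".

Hiro in UTC: 08:30-09:15, 10:45-11:15, 13:30-15:45, 16:15-18:30 (add 5h to convert from UTC-5).
Erik in UTC: 12:00-12:45, 15:00-17:00 (add 6h to convert from UTC-6).
Tomás in UTC: 08:15-11:30, 13:15-16:00, 18:15-18:45 (subtract 5h to convert from UTC+5).
Gita in UTC: 08:15-08:45, 11:00-18:00 (add 6h to convert from UTC-6).
Dmitri in UTC: 11:45-14:45, 16:00-16:30, 17:00-19:00 (subtract 5h to convert from UTC+5).
Hiro: not fully free for 13:00-13:45. Erik: not fully free for 13:00-13:45. Tomás: not fully free for 13:00-13:45. Gita: free for 13:00-13:45. Dmitri: free for 13:00-13:45.

Erik, Hiro, Tomás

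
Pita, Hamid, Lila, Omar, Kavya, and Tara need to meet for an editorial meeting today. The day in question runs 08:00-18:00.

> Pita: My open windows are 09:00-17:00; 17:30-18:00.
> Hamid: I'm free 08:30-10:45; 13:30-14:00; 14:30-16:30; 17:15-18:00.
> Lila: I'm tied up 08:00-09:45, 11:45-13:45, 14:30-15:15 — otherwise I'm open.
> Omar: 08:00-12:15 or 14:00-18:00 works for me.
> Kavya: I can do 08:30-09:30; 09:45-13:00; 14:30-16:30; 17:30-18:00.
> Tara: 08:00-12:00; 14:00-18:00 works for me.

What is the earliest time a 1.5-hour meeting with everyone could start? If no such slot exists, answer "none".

Pita free: 09:00-17:00, 17:30-18:00.
Hamid free: 08:30-10:45, 13:30-14:00, 14:30-16:30, 17:15-18:00.
Lila free: 09:45-11:45, 13:45-14:30, 15:15-18:00 (invert busy blocks within the working day).
Omar free: 08:00-12:15, 14:00-18:00.
Kavya free: 08:30-09:30, 09:45-13:00, 14:30-16:30, 17:30-18:00.
Tara free: 08:00-12:00, 14:00-18:00.
Pita ∩ Hamid: 09:00-10:45, 13:30-14:00, 14:30-16:30, 17:30-18:00.
Pita ∩ Hamid ∩ Lila: 09:45-10:45, 13:45-14:00, 15:15-16:30, 17:30-18:00.
Pita ∩ Hamid ∩ Lila ∩ Omar: 09:45-10:45, 15:15-16:30, 17:30-18:00.
Pita ∩ Hamid ∩ Lila ∩ Omar ∩ Kavya: 09:45-10:45, 15:15-16:30, 17:30-18:00.
Pita ∩ Hamid ∩ Lila ∩ Omar ∩ Kavya ∩ Tara: 09:45-10:45, 15:15-16:30, 17:30-18:00.
No common window is at least 90 minutes long.

none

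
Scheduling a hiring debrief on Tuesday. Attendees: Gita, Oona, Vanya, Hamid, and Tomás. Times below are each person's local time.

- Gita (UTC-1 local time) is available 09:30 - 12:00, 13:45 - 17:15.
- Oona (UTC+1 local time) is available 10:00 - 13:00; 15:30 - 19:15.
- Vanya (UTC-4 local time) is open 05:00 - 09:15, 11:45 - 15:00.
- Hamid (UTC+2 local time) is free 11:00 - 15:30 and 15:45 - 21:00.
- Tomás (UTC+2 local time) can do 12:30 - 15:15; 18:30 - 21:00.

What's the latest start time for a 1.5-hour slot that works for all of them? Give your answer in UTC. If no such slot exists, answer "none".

16:45

Gita in UTC: 10:30-13:00, 14:45-18:15 (add 1h to convert from UTC-1).
Oona in UTC: 09:00-12:00, 14:30-18:15 (subtract 1h to convert from UTC+1).
Vanya in UTC: 09:00-13:15, 15:45-19:00 (add 4h to convert from UTC-4).
Hamid in UTC: 09:00-13:30, 13:45-19:00 (subtract 2h to convert from UTC+2).
Tomás in UTC: 10:30-13:15, 16:30-19:00 (subtract 2h to convert from UTC+2).
Gita ∩ Oona: 10:30-12:00, 14:45-18:15.
Gita ∩ Oona ∩ Vanya: 10:30-12:00, 15:45-18:15.
Gita ∩ Oona ∩ Vanya ∩ Hamid: 10:30-12:00, 15:45-18:15.
Gita ∩ Oona ∩ Vanya ∩ Hamid ∩ Tomás: 10:30-12:00, 16:30-18:15.
Those are the intersection windows.
The last common window of at least 90 minutes is 16:30-18:15; a 90-minute meeting can start as late as 16:45 and still end by 18:15.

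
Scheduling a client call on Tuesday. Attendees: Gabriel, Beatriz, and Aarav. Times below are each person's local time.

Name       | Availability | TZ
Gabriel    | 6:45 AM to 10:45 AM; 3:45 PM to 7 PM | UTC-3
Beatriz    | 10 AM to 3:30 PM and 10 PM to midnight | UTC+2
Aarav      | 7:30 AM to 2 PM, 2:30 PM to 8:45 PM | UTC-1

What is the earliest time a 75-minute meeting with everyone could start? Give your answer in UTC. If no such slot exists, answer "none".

Gabriel in UTC: 09:45-13:45, 18:45-22:00 (add 3h to convert from UTC-3).
Beatriz in UTC: 08:00-13:30, 20:00-22:00 (subtract 2h to convert from UTC+2).
Aarav in UTC: 08:30-15:00, 15:30-21:45 (add 1h to convert from UTC-1).
Gabriel ∩ Beatriz: 09:45-13:30, 20:00-22:00.
Gabriel ∩ Beatriz ∩ Aarav: 09:45-13:30, 20:00-21:45.
Those are the intersection windows.
The first common window of at least 75 minutes is 09:45-13:30, so the earliest start is 09:45.

09:45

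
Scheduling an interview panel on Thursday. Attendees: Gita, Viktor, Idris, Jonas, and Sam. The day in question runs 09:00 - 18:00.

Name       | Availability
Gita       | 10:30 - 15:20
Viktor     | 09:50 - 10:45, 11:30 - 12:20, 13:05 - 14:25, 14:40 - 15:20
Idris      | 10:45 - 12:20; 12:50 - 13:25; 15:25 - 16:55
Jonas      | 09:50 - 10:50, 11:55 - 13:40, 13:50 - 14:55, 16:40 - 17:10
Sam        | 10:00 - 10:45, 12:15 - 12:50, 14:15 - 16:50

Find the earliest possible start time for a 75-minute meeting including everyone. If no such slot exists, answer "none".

Gita ∩ Viktor: 10:30-10:45, 11:30-12:20, 13:05-14:25, 14:40-15:20.
Gita ∩ Viktor ∩ Idris: 11:30-12:20, 13:05-13:25.
Gita ∩ Viktor ∩ Idris ∩ Jonas: 11:55-12:20, 13:05-13:25.
Gita ∩ Viktor ∩ Idris ∩ Jonas ∩ Sam: 12:15-12:20.
No common window is at least 75 minutes long.

none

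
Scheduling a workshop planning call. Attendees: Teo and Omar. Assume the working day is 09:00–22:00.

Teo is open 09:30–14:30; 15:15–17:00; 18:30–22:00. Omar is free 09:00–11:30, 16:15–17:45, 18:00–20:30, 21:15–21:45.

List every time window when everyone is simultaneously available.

09:30-11:30, 16:15-17:00, 18:30-20:30, 21:15-21:45

Teo ∩ Omar: 09:30-11:30, 16:15-17:00, 18:30-20:30, 21:15-21:45.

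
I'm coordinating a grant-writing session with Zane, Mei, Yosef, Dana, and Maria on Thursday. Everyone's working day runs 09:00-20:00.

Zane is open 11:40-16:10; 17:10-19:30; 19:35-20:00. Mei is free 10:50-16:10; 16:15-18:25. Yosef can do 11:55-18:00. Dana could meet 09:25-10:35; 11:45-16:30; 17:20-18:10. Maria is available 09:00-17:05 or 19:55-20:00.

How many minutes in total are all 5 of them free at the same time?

Zane ∩ Mei: 11:40-16:10, 17:10-18:25.
Zane ∩ Mei ∩ Yosef: 11:55-16:10, 17:10-18:00.
Zane ∩ Mei ∩ Yosef ∩ Dana: 11:55-16:10, 17:20-18:00.
Zane ∩ Mei ∩ Yosef ∩ Dana ∩ Maria: 11:55-16:10.
Those are the intersection windows.
That's a single block of 255 minutes.

255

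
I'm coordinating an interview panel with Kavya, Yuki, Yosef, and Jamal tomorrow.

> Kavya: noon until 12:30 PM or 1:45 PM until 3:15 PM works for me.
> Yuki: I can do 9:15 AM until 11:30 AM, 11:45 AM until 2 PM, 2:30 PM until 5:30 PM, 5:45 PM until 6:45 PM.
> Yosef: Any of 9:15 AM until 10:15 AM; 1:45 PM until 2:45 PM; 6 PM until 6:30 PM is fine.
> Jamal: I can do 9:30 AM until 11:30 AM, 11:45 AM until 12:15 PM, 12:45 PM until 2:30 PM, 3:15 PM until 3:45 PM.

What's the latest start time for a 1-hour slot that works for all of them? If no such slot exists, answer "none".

none

Kavya ∩ Yuki: 12:00-12:30, 13:45-14:00, 14:30-15:15.
Kavya ∩ Yuki ∩ Yosef: 13:45-14:00, 14:30-14:45.
Kavya ∩ Yuki ∩ Yosef ∩ Jamal: 13:45-14:00.
No common window is at least 60 minutes long.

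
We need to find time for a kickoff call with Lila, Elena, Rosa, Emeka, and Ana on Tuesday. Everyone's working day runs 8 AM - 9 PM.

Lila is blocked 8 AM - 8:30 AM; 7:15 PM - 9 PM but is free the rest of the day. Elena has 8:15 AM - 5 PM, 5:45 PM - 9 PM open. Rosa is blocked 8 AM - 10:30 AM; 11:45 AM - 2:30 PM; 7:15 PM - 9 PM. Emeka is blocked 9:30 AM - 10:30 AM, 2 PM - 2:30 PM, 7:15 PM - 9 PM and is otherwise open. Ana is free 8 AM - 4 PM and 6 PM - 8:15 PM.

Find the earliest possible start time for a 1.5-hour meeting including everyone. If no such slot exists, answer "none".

Lila free: 08:30-19:15 (invert busy blocks within the working day).
Elena free: 08:15-17:00, 17:45-21:00.
Rosa free: 10:30-11:45, 14:30-19:15 (invert busy blocks within the working day).
Emeka free: 08:00-09:30, 10:30-14:00, 14:30-19:15 (invert busy blocks within the working day).
Ana free: 08:00-16:00, 18:00-20:15.
Lila ∩ Elena: 08:30-17:00, 17:45-19:15.
Lila ∩ Elena ∩ Rosa: 10:30-11:45, 14:30-17:00, 17:45-19:15.
Lila ∩ Elena ∩ Rosa ∩ Emeka: 10:30-11:45, 14:30-17:00, 17:45-19:15.
Lila ∩ Elena ∩ Rosa ∩ Emeka ∩ Ana: 10:30-11:45, 14:30-16:00, 18:00-19:15.
The first common window of at least 90 minutes is 14:30-16:00, so the earliest start is 14:30.

14:30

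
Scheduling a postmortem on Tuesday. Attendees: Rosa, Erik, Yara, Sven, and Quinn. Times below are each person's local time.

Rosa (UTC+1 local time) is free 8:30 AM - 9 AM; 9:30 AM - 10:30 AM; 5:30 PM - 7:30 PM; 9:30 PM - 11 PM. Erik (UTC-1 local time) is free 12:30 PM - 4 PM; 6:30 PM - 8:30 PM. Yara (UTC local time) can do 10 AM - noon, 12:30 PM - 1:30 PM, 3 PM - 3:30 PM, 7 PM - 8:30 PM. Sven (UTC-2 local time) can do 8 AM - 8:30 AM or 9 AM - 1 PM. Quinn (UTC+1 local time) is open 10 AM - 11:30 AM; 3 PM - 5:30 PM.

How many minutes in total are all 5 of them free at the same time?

0

Rosa in UTC: 07:30-08:00, 08:30-09:30, 16:30-18:30, 20:30-22:00 (subtract 1h to convert from UTC+1).
Erik in UTC: 13:30-17:00, 19:30-21:30 (add 1h to convert from UTC-1).
Yara in UTC: 10:00-12:00, 12:30-13:30, 15:00-15:30, 19:00-20:30.
Sven in UTC: 10:00-10:30, 11:00-15:00 (add 2h to convert from UTC-2).
Quinn in UTC: 09:00-10:30, 14:00-16:30 (subtract 1h to convert from UTC+1).
Rosa ∩ Erik: 16:30-17:00, 20:30-21:30.
Rosa ∩ Erik ∩ Yara: ∅.
Rosa ∩ Erik ∩ Yara ∩ Sven: ∅.
Rosa ∩ Erik ∩ Yara ∩ Sven ∩ Quinn: ∅.
There is no time when everyone is free.
There is no common window, so the total is 0 minutes.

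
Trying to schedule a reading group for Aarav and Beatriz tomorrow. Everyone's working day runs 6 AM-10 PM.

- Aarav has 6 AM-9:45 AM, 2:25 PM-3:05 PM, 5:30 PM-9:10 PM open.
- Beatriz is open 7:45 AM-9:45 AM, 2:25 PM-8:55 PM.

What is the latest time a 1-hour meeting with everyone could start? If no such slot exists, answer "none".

Aarav ∩ Beatriz: 07:45-09:45, 14:25-15:05, 17:30-20:55.
The last common window of at least 60 minutes is 17:30-20:55; a 60-minute meeting can start as late as 19:55 and still end by 20:55.

19:55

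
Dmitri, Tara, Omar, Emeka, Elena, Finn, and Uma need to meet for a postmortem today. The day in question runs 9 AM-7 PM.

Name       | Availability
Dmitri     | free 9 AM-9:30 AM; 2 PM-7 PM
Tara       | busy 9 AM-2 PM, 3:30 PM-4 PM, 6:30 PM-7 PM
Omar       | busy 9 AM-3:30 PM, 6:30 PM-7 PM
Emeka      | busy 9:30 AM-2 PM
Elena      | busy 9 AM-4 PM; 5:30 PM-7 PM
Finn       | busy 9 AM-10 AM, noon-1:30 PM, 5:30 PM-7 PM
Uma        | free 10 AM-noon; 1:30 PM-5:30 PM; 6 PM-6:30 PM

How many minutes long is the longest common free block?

Dmitri free: 09:00-09:30, 14:00-19:00.
Tara free: 14:00-15:30, 16:00-18:30 (invert busy blocks within the working day).
Omar free: 15:30-18:30 (invert busy blocks within the working day).
Emeka free: 09:00-09:30, 14:00-19:00 (invert busy blocks within the working day).
Elena free: 16:00-17:30 (invert busy blocks within the working day).
Finn free: 10:00-12:00, 13:30-17:30 (invert busy blocks within the working day).
Uma free: 10:00-12:00, 13:30-17:30, 18:00-18:30.
Dmitri ∩ Tara: 14:00-15:30, 16:00-18:30.
Dmitri ∩ Tara ∩ Omar: 16:00-18:30.
Dmitri ∩ Tara ∩ Omar ∩ Emeka: 16:00-18:30.
Dmitri ∩ Tara ∩ Omar ∩ Emeka ∩ Elena: 16:00-17:30.
Dmitri ∩ Tara ∩ Omar ∩ Emeka ∩ Elena ∩ Finn: 16:00-17:30.
Dmitri ∩ Tara ∩ Omar ∩ Emeka ∩ Elena ∩ Finn ∩ Uma: 16:00-17:30.
So the common availability across everyone is 16:00-17:30.
The longest is 16:00-17:30 at 90 minutes.

90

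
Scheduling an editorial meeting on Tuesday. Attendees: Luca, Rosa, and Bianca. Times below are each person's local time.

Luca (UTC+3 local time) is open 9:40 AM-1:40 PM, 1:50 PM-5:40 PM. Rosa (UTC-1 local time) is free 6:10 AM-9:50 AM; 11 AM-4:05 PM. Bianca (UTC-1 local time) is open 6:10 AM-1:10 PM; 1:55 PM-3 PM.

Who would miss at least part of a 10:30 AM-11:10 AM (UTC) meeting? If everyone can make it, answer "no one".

Luca in UTC: 06:40-10:40, 10:50-14:40 (subtract 3h to convert from UTC+3).
Rosa in UTC: 07:10-10:50, 12:00-17:05 (add 1h to convert from UTC-1).
Bianca in UTC: 07:10-14:10, 14:55-16:00 (add 1h to convert from UTC-1).
Luca: not fully free for 10:30-11:10. Rosa: not fully free for 10:30-11:10. Bianca: free for 10:30-11:10.

Luca, Rosa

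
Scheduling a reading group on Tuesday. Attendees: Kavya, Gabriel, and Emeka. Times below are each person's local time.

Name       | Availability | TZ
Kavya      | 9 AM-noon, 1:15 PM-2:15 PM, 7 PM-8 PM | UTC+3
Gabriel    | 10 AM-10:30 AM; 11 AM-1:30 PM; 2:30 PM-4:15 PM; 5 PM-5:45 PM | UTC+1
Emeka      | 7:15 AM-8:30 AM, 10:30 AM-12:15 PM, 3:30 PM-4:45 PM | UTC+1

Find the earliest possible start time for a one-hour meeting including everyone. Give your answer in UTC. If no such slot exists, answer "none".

Kavya in UTC: 06:00-09:00, 10:15-11:15, 16:00-17:00 (subtract 3h to convert from UTC+3).
Gabriel in UTC: 09:00-09:30, 10:00-12:30, 13:30-15:15, 16:00-16:45 (subtract 1h to convert from UTC+1).
Emeka in UTC: 06:15-07:30, 09:30-11:15, 14:30-15:45 (subtract 1h to convert from UTC+1).
Kavya ∩ Gabriel: 10:15-11:15, 16:00-16:45.
Kavya ∩ Gabriel ∩ Emeka: 10:15-11:15.
The first common window of at least 60 minutes is 10:15-11:15, so the earliest start is 10:15.

10:15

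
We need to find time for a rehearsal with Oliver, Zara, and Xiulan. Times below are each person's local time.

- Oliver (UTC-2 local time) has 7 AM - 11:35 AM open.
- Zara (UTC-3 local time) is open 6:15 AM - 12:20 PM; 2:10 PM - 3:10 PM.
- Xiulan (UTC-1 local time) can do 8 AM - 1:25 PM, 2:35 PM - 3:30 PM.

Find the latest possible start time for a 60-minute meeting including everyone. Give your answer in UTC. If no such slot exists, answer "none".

12:35

Oliver in UTC: 09:00-13:35 (add 2h to convert from UTC-2).
Zara in UTC: 09:15-15:20, 17:10-18:10 (add 3h to convert from UTC-3).
Xiulan in UTC: 09:00-14:25, 15:35-16:30 (add 1h to convert from UTC-1).
Oliver ∩ Zara: 09:15-13:35.
Oliver ∩ Zara ∩ Xiulan: 09:15-13:35.
The last common window of at least 60 minutes is 09:15-13:35; a 60-minute meeting can start as late as 12:35 and still end by 13:35.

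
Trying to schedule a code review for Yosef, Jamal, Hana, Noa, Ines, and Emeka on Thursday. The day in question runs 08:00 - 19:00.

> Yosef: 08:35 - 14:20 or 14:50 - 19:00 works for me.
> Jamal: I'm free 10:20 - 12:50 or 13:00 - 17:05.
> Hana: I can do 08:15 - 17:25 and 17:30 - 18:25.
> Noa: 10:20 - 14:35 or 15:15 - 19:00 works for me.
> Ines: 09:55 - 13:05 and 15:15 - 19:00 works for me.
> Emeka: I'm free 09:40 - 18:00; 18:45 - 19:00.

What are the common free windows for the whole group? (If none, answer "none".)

Yosef ∩ Jamal: 10:20-12:50, 13:00-14:20, 14:50-17:05.
Yosef ∩ Jamal ∩ Hana: 10:20-12:50, 13:00-14:20, 14:50-17:05.
Yosef ∩ Jamal ∩ Hana ∩ Noa: 10:20-12:50, 13:00-14:20, 15:15-17:05.
Yosef ∩ Jamal ∩ Hana ∩ Noa ∩ Ines: 10:20-12:50, 13:00-13:05, 15:15-17:05.
Yosef ∩ Jamal ∩ Hana ∩ Noa ∩ Ines ∩ Emeka: 10:20-12:50, 13:00-13:05, 15:15-17:05.

10:20-12:50, 13:00-13:05, 15:15-17:05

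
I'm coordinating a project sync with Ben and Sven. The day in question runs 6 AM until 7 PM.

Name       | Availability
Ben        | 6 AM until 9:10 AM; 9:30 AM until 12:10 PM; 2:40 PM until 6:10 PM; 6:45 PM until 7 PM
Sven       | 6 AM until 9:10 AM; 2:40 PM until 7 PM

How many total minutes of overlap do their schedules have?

415

Ben ∩ Sven: 06:00-09:10, 14:40-18:10, 18:45-19:00.
So the common availability across everyone is 06:00-09:10, 14:40-18:10, 18:45-19:00.
Summing the common windows: 190 + 210 + 15 = 415 minutes.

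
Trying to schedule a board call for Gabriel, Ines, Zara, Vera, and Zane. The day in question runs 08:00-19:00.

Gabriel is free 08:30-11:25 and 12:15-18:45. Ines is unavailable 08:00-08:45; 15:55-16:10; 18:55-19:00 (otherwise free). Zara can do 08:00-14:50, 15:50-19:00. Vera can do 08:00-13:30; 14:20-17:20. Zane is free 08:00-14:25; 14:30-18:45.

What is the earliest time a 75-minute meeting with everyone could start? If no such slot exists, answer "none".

08:45

Gabriel free: 08:30-11:25, 12:15-18:45.
Ines free: 08:45-15:55, 16:10-18:55 (invert busy blocks within the working day).
Zara free: 08:00-14:50, 15:50-19:00.
Vera free: 08:00-13:30, 14:20-17:20.
Zane free: 08:00-14:25, 14:30-18:45.
Gabriel ∩ Ines: 08:45-11:25, 12:15-15:55, 16:10-18:45.
Gabriel ∩ Ines ∩ Zara: 08:45-11:25, 12:15-14:50, 15:50-15:55, 16:10-18:45.
Gabriel ∩ Ines ∩ Zara ∩ Vera: 08:45-11:25, 12:15-13:30, 14:20-14:50, 15:50-15:55, 16:10-17:20.
Gabriel ∩ Ines ∩ Zara ∩ Vera ∩ Zane: 08:45-11:25, 12:15-13:30, 14:20-14:25, 14:30-14:50, 15:50-15:55, 16:10-17:20.
Those are the intersection windows.
The first common window of at least 75 minutes is 08:45-11:25, so the earliest start is 08:45.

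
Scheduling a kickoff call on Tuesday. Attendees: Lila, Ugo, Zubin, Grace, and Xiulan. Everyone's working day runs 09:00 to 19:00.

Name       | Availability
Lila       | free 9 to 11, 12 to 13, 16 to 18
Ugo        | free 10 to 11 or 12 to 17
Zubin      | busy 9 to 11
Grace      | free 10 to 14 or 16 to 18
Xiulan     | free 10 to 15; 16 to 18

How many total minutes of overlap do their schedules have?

120

Lila free: 09:00-11:00, 12:00-13:00, 16:00-18:00.
Ugo free: 10:00-11:00, 12:00-17:00.
Zubin free: 11:00-19:00 (invert busy blocks within the working day).
Grace free: 10:00-14:00, 16:00-18:00.
Xiulan free: 10:00-15:00, 16:00-18:00.
Lila ∩ Ugo: 10:00-11:00, 12:00-13:00, 16:00-17:00.
Lila ∩ Ugo ∩ Zubin: 12:00-13:00, 16:00-17:00.
Lila ∩ Ugo ∩ Zubin ∩ Grace: 12:00-13:00, 16:00-17:00.
Lila ∩ Ugo ∩ Zubin ∩ Grace ∩ Xiulan: 12:00-13:00, 16:00-17:00.
Summing the common windows: 60 + 60 = 120 minutes.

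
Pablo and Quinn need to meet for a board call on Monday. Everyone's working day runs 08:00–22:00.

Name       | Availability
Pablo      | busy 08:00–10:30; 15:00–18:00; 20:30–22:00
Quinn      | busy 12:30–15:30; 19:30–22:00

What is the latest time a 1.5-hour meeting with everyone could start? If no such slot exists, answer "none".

Pablo free: 10:30-15:00, 18:00-20:30 (invert busy blocks within the working day).
Quinn free: 08:00-12:30, 15:30-19:30 (invert busy blocks within the working day).
Pablo ∩ Quinn: 10:30-12:30, 18:00-19:30.
The last common window of at least 90 minutes is 18:00-19:30; a 90-minute meeting can start as late as 18:00 and still end by 19:30.

18:00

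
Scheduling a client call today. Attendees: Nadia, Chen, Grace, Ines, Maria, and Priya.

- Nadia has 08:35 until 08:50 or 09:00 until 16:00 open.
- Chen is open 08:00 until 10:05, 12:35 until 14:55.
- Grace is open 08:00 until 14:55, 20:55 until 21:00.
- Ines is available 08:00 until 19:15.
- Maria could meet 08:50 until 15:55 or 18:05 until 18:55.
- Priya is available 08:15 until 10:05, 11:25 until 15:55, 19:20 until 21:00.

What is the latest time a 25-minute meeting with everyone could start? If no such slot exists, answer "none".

Nadia ∩ Chen: 08:35-08:50, 09:00-10:05, 12:35-14:55.
Nadia ∩ Chen ∩ Grace: 08:35-08:50, 09:00-10:05, 12:35-14:55.
Nadia ∩ Chen ∩ Grace ∩ Ines: 08:35-08:50, 09:00-10:05, 12:35-14:55.
Nadia ∩ Chen ∩ Grace ∩ Ines ∩ Maria: 09:00-10:05, 12:35-14:55.
Nadia ∩ Chen ∩ Grace ∩ Ines ∩ Maria ∩ Priya: 09:00-10:05, 12:35-14:55.
The last common window of at least 25 minutes is 12:35-14:55; a 25-minute meeting can start as late as 14:30 and still end by 14:55.

14:30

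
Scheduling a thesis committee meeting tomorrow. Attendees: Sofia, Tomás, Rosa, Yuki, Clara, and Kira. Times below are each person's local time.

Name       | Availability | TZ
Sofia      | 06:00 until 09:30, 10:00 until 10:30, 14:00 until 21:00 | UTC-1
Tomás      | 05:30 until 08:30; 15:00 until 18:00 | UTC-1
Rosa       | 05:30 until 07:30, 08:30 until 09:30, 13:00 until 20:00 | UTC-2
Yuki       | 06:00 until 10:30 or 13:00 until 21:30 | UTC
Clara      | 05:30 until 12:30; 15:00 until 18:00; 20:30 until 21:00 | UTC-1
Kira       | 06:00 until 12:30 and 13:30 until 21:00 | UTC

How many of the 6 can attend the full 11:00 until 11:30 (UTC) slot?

4

Sofia in UTC: 07:00-10:30, 11:00-11:30, 15:00-22:00 (add 1h to convert from UTC-1).
Tomás in UTC: 06:30-09:30, 16:00-19:00 (add 1h to convert from UTC-1).
Rosa in UTC: 07:30-09:30, 10:30-11:30, 15:00-22:00 (add 2h to convert from UTC-2).
Yuki in UTC: 06:00-10:30, 13:00-21:30.
Clara in UTC: 06:30-13:30, 16:00-19:00, 21:30-22:00 (add 1h to convert from UTC-1).
Kira in UTC: 06:00-12:30, 13:30-21:00.
Sofia, Rosa, Clara, and Kira can make the full 11:00-11:30 slot — that's 4.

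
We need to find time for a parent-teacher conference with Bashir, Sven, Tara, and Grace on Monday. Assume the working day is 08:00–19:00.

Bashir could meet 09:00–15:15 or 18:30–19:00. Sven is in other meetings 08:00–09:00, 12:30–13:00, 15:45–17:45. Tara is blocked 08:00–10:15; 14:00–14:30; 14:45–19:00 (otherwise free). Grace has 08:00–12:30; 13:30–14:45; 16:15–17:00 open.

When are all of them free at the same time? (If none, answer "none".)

Bashir free: 09:00-15:15, 18:30-19:00.
Sven free: 09:00-12:30, 13:00-15:45, 17:45-19:00 (invert busy blocks within the working day).
Tara free: 10:15-14:00, 14:30-14:45 (invert busy blocks within the working day).
Grace free: 08:00-12:30, 13:30-14:45, 16:15-17:00.
Bashir ∩ Sven: 09:00-12:30, 13:00-15:15, 18:30-19:00.
Bashir ∩ Sven ∩ Tara: 10:15-12:30, 13:00-14:00, 14:30-14:45.
Bashir ∩ Sven ∩ Tara ∩ Grace: 10:15-12:30, 13:30-14:00, 14:30-14:45.
So the common availability across everyone is 10:15-12:30, 13:30-14:00, 14:30-14:45.

10:15-12:30, 13:30-14:00, 14:30-14:45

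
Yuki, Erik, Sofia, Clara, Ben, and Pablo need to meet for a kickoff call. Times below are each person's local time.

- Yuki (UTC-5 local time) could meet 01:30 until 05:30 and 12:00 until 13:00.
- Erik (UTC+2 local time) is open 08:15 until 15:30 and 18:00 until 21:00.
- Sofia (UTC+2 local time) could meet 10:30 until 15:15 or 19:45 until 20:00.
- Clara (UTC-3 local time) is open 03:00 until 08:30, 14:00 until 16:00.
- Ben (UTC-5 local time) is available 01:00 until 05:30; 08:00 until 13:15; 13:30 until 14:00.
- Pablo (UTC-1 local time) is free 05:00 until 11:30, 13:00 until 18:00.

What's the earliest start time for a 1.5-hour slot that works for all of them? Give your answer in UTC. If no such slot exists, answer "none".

Yuki in UTC: 06:30-10:30, 17:00-18:00 (add 5h to convert from UTC-5).
Erik in UTC: 06:15-13:30, 16:00-19:00 (subtract 2h to convert from UTC+2).
Sofia in UTC: 08:30-13:15, 17:45-18:00 (subtract 2h to convert from UTC+2).
Clara in UTC: 06:00-11:30, 17:00-19:00 (add 3h to convert from UTC-3).
Ben in UTC: 06:00-10:30, 13:00-18:15, 18:30-19:00 (add 5h to convert from UTC-5).
Pablo in UTC: 06:00-12:30, 14:00-19:00 (add 1h to convert from UTC-1).
Yuki ∩ Erik: 06:30-10:30, 17:00-18:00.
Yuki ∩ Erik ∩ Sofia: 08:30-10:30, 17:45-18:00.
Yuki ∩ Erik ∩ Sofia ∩ Clara: 08:30-10:30, 17:45-18:00.
Yuki ∩ Erik ∩ Sofia ∩ Clara ∩ Ben: 08:30-10:30, 17:45-18:00.
Yuki ∩ Erik ∩ Sofia ∩ Clara ∩ Ben ∩ Pablo: 08:30-10:30, 17:45-18:00.
The first common window of at least 90 minutes is 08:30-10:30, so the earliest start is 08:30.

08:30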